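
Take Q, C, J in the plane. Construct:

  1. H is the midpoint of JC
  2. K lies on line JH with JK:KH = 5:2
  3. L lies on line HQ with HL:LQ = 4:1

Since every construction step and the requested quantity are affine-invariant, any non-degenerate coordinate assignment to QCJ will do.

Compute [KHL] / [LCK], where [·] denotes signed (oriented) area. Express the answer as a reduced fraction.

[KHL]:[LCK] = -2/9

Set Q = (0, 0), C = (1, 0), J = (0, 1); any affine frame gives the same invariant.
1. H is the midpoint of JC ⇒ H = (1/2, 1/2)
2. K lies on line JH with JK:KH = 5:2 ⇒ K = (5/14, 9/14)
3. L lies on line HQ with HL:LQ = 4:1 ⇒ L = (1/10, 1/10)
2·[KHL] = -4/35, 2·[LCK] = 18/35
[KHL]:[LCK] = -4/35:18/35 = -2/9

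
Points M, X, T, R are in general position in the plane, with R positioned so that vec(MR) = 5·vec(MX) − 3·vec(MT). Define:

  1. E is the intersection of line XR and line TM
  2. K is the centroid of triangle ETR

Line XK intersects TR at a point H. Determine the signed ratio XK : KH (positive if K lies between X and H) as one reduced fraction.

Set M = (0, 0), X = (1, 0), T = (0, 1), R = (5, -3); any affine frame gives the same invariant.
1. E is the intersection of line XR and line TM ⇒ E = (0, 3/4)
2. K is the centroid of triangle ETR ⇒ K = (5/3, -5/12)
line XK meets TR at H = (15/7, -5/7)
K = X + t·(H−X) with t = 7/12, so XK:KH = 7/12:5/12

XK:KH = 7/5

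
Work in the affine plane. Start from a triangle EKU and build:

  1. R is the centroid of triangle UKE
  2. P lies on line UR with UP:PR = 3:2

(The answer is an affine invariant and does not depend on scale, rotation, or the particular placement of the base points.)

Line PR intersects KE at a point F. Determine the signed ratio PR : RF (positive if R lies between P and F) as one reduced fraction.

PR:RF = 4/5

Set E = (0, 0), K = (1, 0), U = (0, 1); any affine frame gives the same invariant.
1. R is the centroid of triangle UKE ⇒ R = (1/3, 1/3)
2. P lies on line UR with UP:PR = 3:2 ⇒ P = (1/5, 3/5)
line PR meets KE at F = (1/2, 0)
R = P + t·(F−P) with t = 4/9, so PR:RF = 4/9:5/9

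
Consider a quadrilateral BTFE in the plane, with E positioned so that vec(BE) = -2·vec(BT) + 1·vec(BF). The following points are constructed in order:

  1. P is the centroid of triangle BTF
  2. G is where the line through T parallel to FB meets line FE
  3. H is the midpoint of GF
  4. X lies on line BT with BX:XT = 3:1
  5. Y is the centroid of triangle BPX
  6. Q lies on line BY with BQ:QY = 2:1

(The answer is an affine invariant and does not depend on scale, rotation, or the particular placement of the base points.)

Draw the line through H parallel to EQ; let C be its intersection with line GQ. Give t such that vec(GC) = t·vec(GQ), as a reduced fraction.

Work in coordinates with B = (0, 0), T = (1, 0), F = (0, 1), E = (-2, 1).
1. P is the centroid of triangle BTF ⇒ P = (1/3, 1/3)
2. G is where the line through T parallel to FB meets line FE ⇒ G = (1, 1)
3. H is the midpoint of GF ⇒ H = (1/2, 1)
4. X lies on line BT with BX:XT = 3:1 ⇒ X = (3/4, 0)
5. Y is the centroid of triangle BPX ⇒ Y = (13/36, 1/9)
6. Q lies on line BY with BQ:QY = 2:1 ⇒ Q = (13/54, 2/27)
through H parallel to EQ: direction (121/54, -25/27); meets GQ at C = (283/324, 137/162)
C = G + t·(Q−G) with t = 1/6

t = 1/6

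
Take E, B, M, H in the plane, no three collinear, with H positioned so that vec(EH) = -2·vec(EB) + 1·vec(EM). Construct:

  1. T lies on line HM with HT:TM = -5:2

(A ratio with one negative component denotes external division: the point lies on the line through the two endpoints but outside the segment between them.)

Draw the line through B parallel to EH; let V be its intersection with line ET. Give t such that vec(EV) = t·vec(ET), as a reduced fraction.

Choose coordinates E = (0, 0), B = (1, 0), M = (0, 1), H = (-2, 1).
1. T lies on line HM with HT:TM = -5:2 ⇒ T = (4/3, 1)
through B parallel to EH: direction (-2, 1); meets ET at V = (2/5, 3/10)
V = E + t·(T−E) with t = 3/10

t = 3/10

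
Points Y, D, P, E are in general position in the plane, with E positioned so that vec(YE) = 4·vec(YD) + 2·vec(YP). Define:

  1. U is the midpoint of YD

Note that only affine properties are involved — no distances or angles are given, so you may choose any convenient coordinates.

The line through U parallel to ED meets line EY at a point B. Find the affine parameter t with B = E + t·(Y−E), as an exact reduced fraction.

t = 1/2

Set Y = (0, 0), D = (1, 0), P = (0, 1), E = (4, 2); any affine frame gives the same invariant.
1. U is the midpoint of YD ⇒ U = (1/2, 0)
through U parallel to ED: direction (-3, -2); meets EY at B = (2, 1)
B = E + t·(Y−E) with t = 1/2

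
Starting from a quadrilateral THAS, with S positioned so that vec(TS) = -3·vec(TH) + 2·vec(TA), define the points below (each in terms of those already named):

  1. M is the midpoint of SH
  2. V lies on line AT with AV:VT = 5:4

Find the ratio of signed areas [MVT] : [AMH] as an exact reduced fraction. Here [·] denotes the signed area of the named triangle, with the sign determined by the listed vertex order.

Work in coordinates with T = (0, 0), H = (1, 0), A = (0, 1), S = (-3, 2).
1. M is the midpoint of SH ⇒ M = (-1, 1)
2. V lies on line AT with AV:VT = 5:4 ⇒ V = (0, 4/9)
2·[MVT] = -4/9, 2·[AMH] = 1
[MVT]:[AMH] = -4/9:1 = -4/9

[MVT]:[AMH] = -4/9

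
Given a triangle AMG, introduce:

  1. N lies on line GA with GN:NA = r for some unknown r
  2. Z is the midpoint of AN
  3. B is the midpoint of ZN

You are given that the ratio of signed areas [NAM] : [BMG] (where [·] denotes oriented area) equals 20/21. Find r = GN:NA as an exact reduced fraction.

r = 4/5

Set A = (0, 0), M = (1, 0), G = (0, 1); any affine frame gives the same invariant.
1. With GN:NA = r, write λ = r/(r+1) so N = G + λ·(A−G); N is affine-linear in λ
2. Z is the midpoint of AN ⇒ Z is an affine combination of earlier points and hence also affine-linear in λ
3. B is the midpoint of ZN ⇒ B is an affine combination of earlier points and hence also affine-linear in λ
Every point depending on N is an affine combination of N and λ-independent points, so each such coordinate is linear in λ; the λ² term in each signed area is a multiple of (A−G)×(A−G) = 0, so 2·[NAM] and 2·[BMG] are each linear in λ. Evaluating at λ=0 and λ=1:
  2·[NAM] = −λ + 1,   2·[BMG] = 3/4·λ + 1/4
So [NAM]:[BMG] = (−λ + 1) / (3/4·λ + 1/4). Setting this equal to 20/21:
  −λ + 1 = 20/21·(3/4·λ + 1/4)  ⇒  λ = 4/9
Then r = λ/(1−λ) = (4/9)/(5/9) = 4/5. Check: with r = 4/5, N = (0, 5/9) and [NAM]:[BMG] = 20/21 as required.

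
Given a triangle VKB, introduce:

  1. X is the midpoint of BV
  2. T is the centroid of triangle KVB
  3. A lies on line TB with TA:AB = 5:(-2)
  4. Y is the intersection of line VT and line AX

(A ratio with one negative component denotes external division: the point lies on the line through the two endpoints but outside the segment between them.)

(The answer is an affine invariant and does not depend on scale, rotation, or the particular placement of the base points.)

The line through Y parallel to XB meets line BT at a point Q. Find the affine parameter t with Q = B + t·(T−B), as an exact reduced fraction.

t = 2/7

Set V = (0, 0), K = (1, 0), B = (0, 1); any affine frame gives the same invariant.
1. X is the midpoint of BV ⇒ X = (0, 1/2)
2. T is the centroid of triangle KVB ⇒ T = (1/3, 1/3)
3. A lies on line TB with TA:AB = 5:(-2) ⇒ A = (-2/9, 13/9)
4. Y is the intersection of line VT and line AX ⇒ Y = (2/21, 2/21)
through Y parallel to XB: direction (0, 1/2); meets BT at Q = (2/21, 17/21)
Q = B + t·(T−B) with t = 2/7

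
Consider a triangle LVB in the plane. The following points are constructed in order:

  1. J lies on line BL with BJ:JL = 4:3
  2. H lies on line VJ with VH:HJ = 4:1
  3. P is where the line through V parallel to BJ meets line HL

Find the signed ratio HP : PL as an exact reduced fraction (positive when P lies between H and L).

Assign L = (0, 0), V = (1, 0), B = (0, 1) — the answer is frame-independent, so this choice is without loss of generality.
1. J lies on line BL with BJ:JL = 4:3 ⇒ J = (0, 3/7)
2. H lies on line VJ with VH:HJ = 4:1 ⇒ H = (1/5, 12/35)
3. P is where the line through V parallel to BJ meets line HL ⇒ P = (1, 12/7)
P = H + t·(L−H) with t = -4, so HP:PL = t:(1−t) = -4:5

HP:PL = -4/5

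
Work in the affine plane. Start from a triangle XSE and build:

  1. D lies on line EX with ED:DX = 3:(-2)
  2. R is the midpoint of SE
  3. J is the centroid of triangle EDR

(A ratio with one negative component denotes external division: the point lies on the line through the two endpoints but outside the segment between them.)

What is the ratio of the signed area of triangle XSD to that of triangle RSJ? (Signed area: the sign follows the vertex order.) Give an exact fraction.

[XSD]:[RSJ] = 4

Choose coordinates X = (0, 0), S = (1, 0), E = (0, 1).
1. D lies on line EX with ED:DX = 3:(-2) ⇒ D = (0, -2)
2. R is the midpoint of SE ⇒ R = (1/2, 1/2)
3. J is the centroid of triangle EDR ⇒ J = (1/6, -1/6)
2·[XSD] = -2, 2·[RSJ] = -1/2
[XSD]:[RSJ] = -2:-1/2 = 4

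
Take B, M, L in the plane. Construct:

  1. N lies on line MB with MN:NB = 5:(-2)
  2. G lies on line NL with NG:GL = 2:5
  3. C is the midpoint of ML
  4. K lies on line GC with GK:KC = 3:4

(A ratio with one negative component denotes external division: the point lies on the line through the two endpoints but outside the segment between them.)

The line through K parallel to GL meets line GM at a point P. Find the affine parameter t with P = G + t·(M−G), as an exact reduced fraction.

Assign B = (0, 0), M = (1, 0), L = (0, 1) — the answer is frame-independent, so this choice is without loss of generality.
1. N lies on line MB with MN:NB = 5:(-2) ⇒ N = (-2/3, 0)
2. G lies on line NL with NG:GL = 2:5 ⇒ G = (-10/21, 2/7)
3. C is the midpoint of ML ⇒ C = (1/2, 1/2)
4. K lies on line GC with GK:KC = 3:4 ⇒ K = (-17/294, 37/98)
through K parallel to GL: direction (10/21, 5/7); meets GM at P = (-47/294, 11/49)
P = G + t·(M−G) with t = 3/14

t = 3/14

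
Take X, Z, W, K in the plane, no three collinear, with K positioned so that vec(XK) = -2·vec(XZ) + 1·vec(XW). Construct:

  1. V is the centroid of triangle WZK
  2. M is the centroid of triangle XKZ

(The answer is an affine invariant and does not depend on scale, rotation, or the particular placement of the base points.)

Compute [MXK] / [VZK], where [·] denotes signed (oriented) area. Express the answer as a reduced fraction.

[MXK]:[VZK] = 1/2

Set X = (0, 0), Z = (1, 0), W = (0, 1), K = (-2, 1); any affine frame gives the same invariant.
1. V is the centroid of triangle WZK ⇒ V = (-1/3, 2/3)
2. M is the centroid of triangle XKZ ⇒ M = (-1/3, 1/3)
2·[MXK] = -1/3, 2·[VZK] = -2/3
[MXK]:[VZK] = -1/3:-2/3 = 1/2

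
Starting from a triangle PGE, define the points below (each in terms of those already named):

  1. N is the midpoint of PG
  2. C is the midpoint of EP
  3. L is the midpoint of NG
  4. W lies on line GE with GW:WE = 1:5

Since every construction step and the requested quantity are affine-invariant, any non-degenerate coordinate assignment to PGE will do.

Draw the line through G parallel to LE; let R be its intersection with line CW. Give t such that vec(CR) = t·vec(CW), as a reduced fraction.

Set P = (0, 0), G = (1, 0), E = (0, 1); any affine frame gives the same invariant.
1. N is the midpoint of PG ⇒ N = (1/2, 0)
2. C is the midpoint of EP ⇒ C = (0, 1/2)
3. L is the midpoint of NG ⇒ L = (3/4, 0)
4. W lies on line GE with GW:WE = 1:5 ⇒ W = (5/6, 1/6)
through G parallel to LE: direction (-3/4, 1); meets CW at R = (25/28, 1/7)
R = C + t·(W−C) with t = 15/14

t = 15/14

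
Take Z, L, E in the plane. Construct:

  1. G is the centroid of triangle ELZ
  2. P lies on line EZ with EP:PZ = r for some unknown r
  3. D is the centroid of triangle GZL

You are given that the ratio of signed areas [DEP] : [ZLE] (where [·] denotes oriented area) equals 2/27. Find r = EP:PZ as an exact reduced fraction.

r = 1/5

Set Z = (0, 0), L = (1, 0), E = (0, 1); any affine frame gives the same invariant.
1. G is the centroid of triangle ELZ ⇒ G = (1/3, 1/3)
2. With EP:PZ = r, write λ = r/(r+1) so P = E + λ·(Z−E); P is affine-linear in λ
3. D is the centroid of triangle GZL ⇒ D = (4/9, 1/9)
Every point depending on P is an affine combination of P and λ-independent points, so each such coordinate is linear in λ; the λ² term in each signed area is a multiple of (Z−E)×(Z−E) = 0, so 2·[DEP] and 2·[ZLE] are each linear in λ. Evaluating at λ=0 and λ=1:
  2·[DEP] = 4/9·λ,   2·[ZLE] = 1
So [DEP]:[ZLE] = (4/9·λ) / (1). Setting this equal to 2/27:
  4/9·λ = 2/27·(1)  ⇒  λ = 1/6
Then r = λ/(1−λ) = (1/6)/(5/6) = 1/5. Check: with r = 1/5, P = (0, 5/6) and [DEP]:[ZLE] = 2/27 as required.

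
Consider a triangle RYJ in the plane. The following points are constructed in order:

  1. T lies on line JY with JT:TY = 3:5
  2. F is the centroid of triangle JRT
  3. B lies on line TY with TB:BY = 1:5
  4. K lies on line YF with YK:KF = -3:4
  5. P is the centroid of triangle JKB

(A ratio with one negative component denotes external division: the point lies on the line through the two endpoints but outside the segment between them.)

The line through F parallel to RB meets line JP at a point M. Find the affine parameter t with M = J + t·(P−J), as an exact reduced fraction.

Work in coordinates with R = (0, 0), Y = (1, 0), J = (0, 1).
1. T lies on line JY with JT:TY = 3:5 ⇒ T = (3/8, 5/8)
2. F is the centroid of triangle JRT ⇒ F = (1/8, 13/24)
3. B lies on line TY with TB:BY = 1:5 ⇒ B = (23/48, 25/48)
4. K lies on line YF with YK:KF = -3:4 ⇒ K = (29/8, -13/8)
5. P is the centroid of triangle JKB ⇒ P = (197/144, -5/144)
through F parallel to RB: direction (23/48, 25/48); meets JP at M = (8077/25056, 18947/25056)
M = J + t·(P−J) with t = 41/174

t = 41/174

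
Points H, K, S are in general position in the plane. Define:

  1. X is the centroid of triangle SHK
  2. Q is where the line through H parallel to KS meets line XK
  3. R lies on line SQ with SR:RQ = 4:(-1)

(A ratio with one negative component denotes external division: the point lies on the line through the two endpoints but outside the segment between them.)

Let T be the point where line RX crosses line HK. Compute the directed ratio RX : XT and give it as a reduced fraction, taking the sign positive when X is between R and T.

Set H = (0, 0), K = (1, 0), S = (0, 1); any affine frame gives the same invariant.
1. X is the centroid of triangle SHK ⇒ X = (1/3, 1/3)
2. Q is where the line through H parallel to KS meets line XK ⇒ Q = (-1, 1)
3. R lies on line SQ with SR:RQ = 4:(-1) ⇒ R = (-4/3, 1)
line RX meets HK at T = (7/6, 0)
X = R + t·(T−R) with t = 2/3, so RX:XT = 2/3:1/3

RX:XT = 2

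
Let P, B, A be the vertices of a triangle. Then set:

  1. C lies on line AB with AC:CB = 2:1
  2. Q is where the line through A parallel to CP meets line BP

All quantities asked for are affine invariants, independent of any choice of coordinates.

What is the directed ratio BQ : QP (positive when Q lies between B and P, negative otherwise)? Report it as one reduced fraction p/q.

Assign P = (0, 0), B = (1, 0), A = (0, 1) — the answer is frame-independent, so this choice is without loss of generality.
1. C lies on line AB with AC:CB = 2:1 ⇒ C = (2/3, 1/3)
2. Q is where the line through A parallel to CP meets line BP ⇒ Q = (-2, 0)
Q = B + t·(P−B) with t = 3, so BQ:QP = t:(1−t) = 3:-2

BQ:QP = -3/2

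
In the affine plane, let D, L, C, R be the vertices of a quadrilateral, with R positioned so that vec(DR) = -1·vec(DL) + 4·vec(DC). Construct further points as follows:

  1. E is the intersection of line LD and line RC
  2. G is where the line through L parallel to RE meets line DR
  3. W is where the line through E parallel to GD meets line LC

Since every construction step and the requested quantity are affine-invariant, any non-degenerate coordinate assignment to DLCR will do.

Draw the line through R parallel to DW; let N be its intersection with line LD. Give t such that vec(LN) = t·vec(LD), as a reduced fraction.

t = 5/2

Set D = (0, 0), L = (1, 0), C = (0, 1), R = (-1, 4); any affine frame gives the same invariant.
1. E is the intersection of line LD and line RC ⇒ E = (1/3, 0)
2. G is where the line through L parallel to RE meets line DR ⇒ G = (-3, 12)
3. W is where the line through E parallel to GD meets line LC ⇒ W = (1/9, 8/9)
through R parallel to DW: direction (1/9, 8/9); meets LD at N = (-3/2, 0)
N = L + t·(D−L) with t = 5/2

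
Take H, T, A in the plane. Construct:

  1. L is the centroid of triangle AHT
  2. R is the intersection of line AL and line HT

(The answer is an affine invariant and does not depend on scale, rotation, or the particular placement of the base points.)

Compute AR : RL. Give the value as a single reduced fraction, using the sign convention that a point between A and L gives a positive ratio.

AR:RL = -3

Assign H = (0, 0), T = (1, 0), A = (0, 1) — the answer is frame-independent, so this choice is without loss of generality.
1. L is the centroid of triangle AHT ⇒ L = (1/3, 1/3)
2. R is the intersection of line AL and line HT ⇒ R = (1/2, 0)
R = A + t·(L−A) with t = 3/2, so AR:RL = t:(1−t) = 3/2:-1/2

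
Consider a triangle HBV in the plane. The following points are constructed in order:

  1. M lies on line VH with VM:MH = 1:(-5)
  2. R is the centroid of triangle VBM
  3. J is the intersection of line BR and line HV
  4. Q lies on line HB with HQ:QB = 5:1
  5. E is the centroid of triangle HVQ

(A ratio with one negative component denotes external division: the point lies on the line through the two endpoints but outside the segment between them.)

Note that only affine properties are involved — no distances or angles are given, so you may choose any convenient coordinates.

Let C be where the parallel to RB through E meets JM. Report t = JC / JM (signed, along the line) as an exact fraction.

t = -23/6

Assign H = (0, 0), B = (1, 0), V = (0, 1) — the answer is frame-independent, so this choice is without loss of generality.
1. M lies on line VH with VM:MH = 1:(-5) ⇒ M = (0, 5/4)
2. R is the centroid of triangle VBM ⇒ R = (1/3, 3/4)
3. J is the intersection of line BR and line HV ⇒ J = (0, 9/8)
4. Q lies on line HB with HQ:QB = 5:1 ⇒ Q = (5/6, 0)
5. E is the centroid of triangle HVQ ⇒ E = (5/18, 1/3)
through E parallel to RB: direction (2/3, -3/4); meets JM at C = (0, 31/48)
C = J + t·(M−J) with t = -23/6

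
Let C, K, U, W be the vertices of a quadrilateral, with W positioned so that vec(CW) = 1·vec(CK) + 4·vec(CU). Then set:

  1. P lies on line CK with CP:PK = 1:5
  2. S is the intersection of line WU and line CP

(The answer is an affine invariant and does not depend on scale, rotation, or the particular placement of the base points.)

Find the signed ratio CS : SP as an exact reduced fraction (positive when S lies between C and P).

CS:SP = -2/3

Set C = (0, 0), K = (1, 0), U = (0, 1), W = (1, 4); any affine frame gives the same invariant.
1. P lies on line CK with CP:PK = 1:5 ⇒ P = (1/6, 0)
2. S is the intersection of line WU and line CP ⇒ S = (-1/3, 0)
S = C + t·(P−C) with t = -2, so CS:SP = t:(1−t) = -2:3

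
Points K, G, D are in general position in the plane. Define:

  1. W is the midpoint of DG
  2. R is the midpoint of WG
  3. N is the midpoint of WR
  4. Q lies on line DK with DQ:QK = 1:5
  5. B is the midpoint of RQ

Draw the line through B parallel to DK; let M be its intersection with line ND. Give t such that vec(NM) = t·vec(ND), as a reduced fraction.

Choose coordinates K = (0, 0), G = (1, 0), D = (0, 1).
1. W is the midpoint of DG ⇒ W = (1/2, 1/2)
2. R is the midpoint of WG ⇒ R = (3/4, 1/4)
3. N is the midpoint of WR ⇒ N = (5/8, 3/8)
4. Q lies on line DK with DQ:QK = 1:5 ⇒ Q = (0, 5/6)
5. B is the midpoint of RQ ⇒ B = (3/8, 13/24)
through B parallel to DK: direction (0, -1); meets ND at M = (3/8, 5/8)
M = N + t·(D−N) with t = 2/5

t = 2/5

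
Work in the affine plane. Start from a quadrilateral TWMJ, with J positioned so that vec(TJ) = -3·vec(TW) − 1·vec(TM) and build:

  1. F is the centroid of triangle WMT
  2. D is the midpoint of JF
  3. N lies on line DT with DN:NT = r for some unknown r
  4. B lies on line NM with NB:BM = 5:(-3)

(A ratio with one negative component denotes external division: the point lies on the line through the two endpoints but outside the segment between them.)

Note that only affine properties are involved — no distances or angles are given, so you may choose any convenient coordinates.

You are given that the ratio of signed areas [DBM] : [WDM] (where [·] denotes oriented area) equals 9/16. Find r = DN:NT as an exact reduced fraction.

Assign T = (0, 0), W = (1, 0), M = (0, 1), J = (-3, -1) — the answer is frame-independent, so this choice is without loss of generality.
1. F is the centroid of triangle WMT ⇒ F = (1/3, 1/3)
2. D is the midpoint of JF ⇒ D = (-4/3, -1/3)
3. With DN:NT = r, write λ = r/(r+1) so N = D + λ·(T−D); N is affine-linear in λ
4. B lies on line NM with NB:BM = 5:(-3) ⇒ B is an affine combination of earlier points and hence also affine-linear in λ
Every point depending on N is an affine combination of N and λ-independent points, so each such coordinate is linear in λ; the λ² term in each signed area is a multiple of (T−D)×(T−D) = 0, so 2·[DBM] and 2·[WDM] are each linear in λ. Evaluating at λ=0 and λ=1:
  2·[DBM] = -2·λ,   2·[WDM] = -8/3
So [DBM]:[WDM] = (-2·λ) / (-8/3). Setting this equal to 9/16:
  -2·λ = 9/16·(-8/3)  ⇒  λ = 3/4
Then r = λ/(1−λ) = (3/4)/(1/4) = 3. Check: with r = 3, N = (-1/3, -1/12) and [DBM]:[WDM] = 9/16 as required.

r = 3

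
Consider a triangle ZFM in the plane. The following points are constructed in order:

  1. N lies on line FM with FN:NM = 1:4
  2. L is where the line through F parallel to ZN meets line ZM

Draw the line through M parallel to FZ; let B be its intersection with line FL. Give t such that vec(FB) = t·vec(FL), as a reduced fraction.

t = -4

Work in coordinates with Z = (0, 0), F = (1, 0), M = (0, 1).
1. N lies on line FM with FN:NM = 1:4 ⇒ N = (4/5, 1/5)
2. L is where the line through F parallel to ZN meets line ZM ⇒ L = (0, -1/4)
through M parallel to FZ: direction (-1, 0); meets FL at B = (5, 1)
B = F + t·(L−F) with t = -4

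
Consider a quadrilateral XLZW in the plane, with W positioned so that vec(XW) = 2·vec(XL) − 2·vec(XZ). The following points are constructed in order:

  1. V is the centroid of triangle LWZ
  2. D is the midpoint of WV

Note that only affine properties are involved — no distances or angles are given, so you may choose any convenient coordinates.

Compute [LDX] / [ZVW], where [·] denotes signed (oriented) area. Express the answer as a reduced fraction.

[LDX]:[ZVW] = 7/2

Work in coordinates with X = (0, 0), L = (1, 0), Z = (0, 1), W = (2, -2).
1. V is the centroid of triangle LWZ ⇒ V = (1, -1/3)
2. D is the midpoint of WV ⇒ D = (3/2, -7/6)
2·[LDX] = -7/6, 2·[ZVW] = -1/3
[LDX]:[ZVW] = -7/6:-1/3 = 7/2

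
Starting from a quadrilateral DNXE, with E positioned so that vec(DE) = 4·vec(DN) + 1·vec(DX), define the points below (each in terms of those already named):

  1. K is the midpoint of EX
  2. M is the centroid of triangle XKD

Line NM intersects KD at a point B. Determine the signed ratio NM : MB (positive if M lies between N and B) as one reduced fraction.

NM:MB = -5/2

Choose coordinates D = (0, 0), N = (1, 0), X = (0, 1), E = (4, 1).
1. K is the midpoint of EX ⇒ K = (2, 1)
2. M is the centroid of triangle XKD ⇒ M = (2/3, 2/3)
line NM meets KD at B = (4/5, 2/5)
M = N + t·(B−N) with t = 5/3, so NM:MB = 5/3:-2/3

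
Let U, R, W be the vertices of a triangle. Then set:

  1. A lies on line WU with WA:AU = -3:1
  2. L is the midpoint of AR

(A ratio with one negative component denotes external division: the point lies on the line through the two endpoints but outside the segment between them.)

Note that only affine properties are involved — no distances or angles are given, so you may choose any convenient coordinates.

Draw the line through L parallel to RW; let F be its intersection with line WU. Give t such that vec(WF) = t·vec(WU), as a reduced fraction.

t = 3/4

Work in coordinates with U = (0, 0), R = (1, 0), W = (0, 1).
1. A lies on line WU with WA:AU = -3:1 ⇒ A = (0, -1/2)
2. L is the midpoint of AR ⇒ L = (1/2, -1/4)
through L parallel to RW: direction (-1, 1); meets WU at F = (0, 1/4)
F = W + t·(U−W) with t = 3/4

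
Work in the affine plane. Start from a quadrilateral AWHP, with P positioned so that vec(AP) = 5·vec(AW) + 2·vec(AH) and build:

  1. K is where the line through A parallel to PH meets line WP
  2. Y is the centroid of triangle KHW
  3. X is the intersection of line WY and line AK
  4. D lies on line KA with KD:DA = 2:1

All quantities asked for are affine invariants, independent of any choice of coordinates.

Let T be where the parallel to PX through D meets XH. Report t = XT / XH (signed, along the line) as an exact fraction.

Set A = (0, 0), W = (1, 0), H = (0, 1), P = (5, 2); any affine frame gives the same invariant.
1. K is where the line through A parallel to PH meets line WP ⇒ K = (5/3, 1/3)
2. Y is the centroid of triangle KHW ⇒ Y = (8/9, 4/9)
3. X is the intersection of line WY and line AK ⇒ X = (20/21, 4/21)
4. D lies on line KA with KD:DA = 2:1 ⇒ D = (5/9, 1/9)
through D parallel to PX: direction (-85/21, -38/21); meets XH at T = (1160/1323, 337/1323)
T = X + t·(H−X) with t = 5/63

t = 5/63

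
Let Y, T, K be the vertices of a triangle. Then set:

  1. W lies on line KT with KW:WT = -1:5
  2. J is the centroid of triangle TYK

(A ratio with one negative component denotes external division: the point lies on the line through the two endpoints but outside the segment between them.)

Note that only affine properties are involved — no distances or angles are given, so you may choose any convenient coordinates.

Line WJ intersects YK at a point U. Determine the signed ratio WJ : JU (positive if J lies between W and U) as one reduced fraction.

WJ:JU = -7/4

Assign Y = (0, 0), T = (1, 0), K = (0, 1) — the answer is frame-independent, so this choice is without loss of generality.
1. W lies on line KT with KW:WT = -1:5 ⇒ W = (-1/4, 5/4)
2. J is the centroid of triangle TYK ⇒ J = (1/3, 1/3)
line WJ meets YK at U = (0, 6/7)
J = W + t·(U−W) with t = 7/3, so WJ:JU = 7/3:-4/3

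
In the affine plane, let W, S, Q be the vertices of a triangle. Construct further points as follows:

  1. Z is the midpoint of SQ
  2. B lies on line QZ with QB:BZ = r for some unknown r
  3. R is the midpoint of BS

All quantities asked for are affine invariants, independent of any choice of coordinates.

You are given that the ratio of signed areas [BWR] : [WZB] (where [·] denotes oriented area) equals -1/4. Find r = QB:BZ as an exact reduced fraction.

Work in coordinates with W = (0, 0), S = (1, 0), Q = (0, 1).
1. Z is the midpoint of SQ ⇒ Z = (1/2, 1/2)
2. With QB:BZ = r, write λ = r/(r+1) so B = Q + λ·(Z−Q); B is affine-linear in λ
3. R is the midpoint of BS ⇒ R is an affine combination of earlier points and hence also affine-linear in λ
Every point depending on B is an affine combination of B and λ-independent points, so each such coordinate is linear in λ; the λ² term in each signed area is a multiple of (Z−Q)×(Z−Q) = 0, so 2·[BWR] and 2·[WZB] are each linear in λ. Evaluating at λ=0 and λ=1:
  2·[BWR] = -1/4·λ + 1/2,   2·[WZB] = -1/2·λ + 1/2
So [BWR]:[WZB] = (-1/4·λ + 1/2) / (-1/2·λ + 1/2). Setting this equal to -1/4:
  -1/4·λ + 1/2 = -1/4·(-1/2·λ + 1/2)  ⇒  λ = 5/3
Then r = λ/(1−λ) = (5/3)/(-2/3) = -5/2. Check: with r = -5/2, B = (5/6, 1/6) and [BWR]:[WZB] = -1/4 as required.

r = -5/2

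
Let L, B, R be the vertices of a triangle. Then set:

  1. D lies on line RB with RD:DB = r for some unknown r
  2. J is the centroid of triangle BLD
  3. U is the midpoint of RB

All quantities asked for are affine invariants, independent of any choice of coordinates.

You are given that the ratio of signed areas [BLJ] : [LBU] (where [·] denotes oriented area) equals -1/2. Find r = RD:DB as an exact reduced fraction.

Choose coordinates L = (0, 0), B = (1, 0), R = (0, 1).
1. With RD:DB = r, write λ = r/(r+1) so D = R + λ·(B−R); D is affine-linear in λ
2. J is the centroid of triangle BLD ⇒ J is an affine combination of earlier points and hence also affine-linear in λ
3. U is the midpoint of RB ⇒ U = (1/2, 1/2)
Every point depending on D is an affine combination of D and λ-independent points, so each such coordinate is linear in λ; the λ² term in each signed area is a multiple of (B−R)×(B−R) = 0, so 2·[BLJ] and 2·[LBU] are each linear in λ. Evaluating at λ=0 and λ=1:
  2·[BLJ] = 1/3·λ − 1/3,   2·[LBU] = 1/2
So [BLJ]:[LBU] = (1/3·λ − 1/3) / (1/2). Setting this equal to -1/2:
  1/3·λ − 1/3 = -1/2·(1/2)  ⇒  λ = 1/4
Then r = λ/(1−λ) = (1/4)/(3/4) = 1/3. Check: with r = 1/3, D = (1/4, 3/4) and [BLJ]:[LBU] = -1/2 as required.

r = 1/3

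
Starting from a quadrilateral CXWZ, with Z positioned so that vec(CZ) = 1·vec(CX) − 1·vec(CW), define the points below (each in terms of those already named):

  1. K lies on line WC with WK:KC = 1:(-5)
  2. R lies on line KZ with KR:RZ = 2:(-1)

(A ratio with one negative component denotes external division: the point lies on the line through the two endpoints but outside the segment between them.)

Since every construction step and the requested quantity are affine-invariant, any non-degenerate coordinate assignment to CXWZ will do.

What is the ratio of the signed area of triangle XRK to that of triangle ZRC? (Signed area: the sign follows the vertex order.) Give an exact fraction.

[XRK]:[ZRC] = 8/5

Assign C = (0, 0), X = (1, 0), W = (0, 1), Z = (1, -1) — the answer is frame-independent, so this choice is without loss of generality.
1. K lies on line WC with WK:KC = 1:(-5) ⇒ K = (0, 5/4)
2. R lies on line KZ with KR:RZ = 2:(-1) ⇒ R = (2, -13/4)
2·[XRK] = -2, 2·[ZRC] = -5/4
[XRK]:[ZRC] = -2:-5/4 = 8/5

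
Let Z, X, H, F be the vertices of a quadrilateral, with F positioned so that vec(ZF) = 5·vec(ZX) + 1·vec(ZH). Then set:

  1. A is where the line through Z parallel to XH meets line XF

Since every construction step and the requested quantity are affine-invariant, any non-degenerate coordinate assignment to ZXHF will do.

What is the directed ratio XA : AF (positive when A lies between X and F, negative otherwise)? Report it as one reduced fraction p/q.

XA:AF = -1/6

Choose coordinates Z = (0, 0), X = (1, 0), H = (0, 1), F = (5, 1).
1. A is where the line through Z parallel to XH meets line XF ⇒ A = (1/5, -1/5)
A = X + t·(F−X) with t = -1/5, so XA:AF = t:(1−t) = -1/5:6/5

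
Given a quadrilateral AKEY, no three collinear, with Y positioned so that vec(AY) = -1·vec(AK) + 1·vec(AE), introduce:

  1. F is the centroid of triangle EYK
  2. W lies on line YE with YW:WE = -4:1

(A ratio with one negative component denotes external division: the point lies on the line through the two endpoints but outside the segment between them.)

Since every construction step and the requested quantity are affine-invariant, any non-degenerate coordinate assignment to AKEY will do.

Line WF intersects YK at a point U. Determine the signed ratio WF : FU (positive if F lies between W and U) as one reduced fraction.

WF:FU = 3

Choose coordinates A = (0, 0), K = (1, 0), E = (0, 1), Y = (-1, 1).
1. F is the centroid of triangle EYK ⇒ F = (0, 2/3)
2. W lies on line YE with YW:WE = -4:1 ⇒ W = (1/3, 1)
line WF meets YK at U = (-1/9, 5/9)
F = W + t·(U−W) with t = 3/4, so WF:FU = 3/4:1/4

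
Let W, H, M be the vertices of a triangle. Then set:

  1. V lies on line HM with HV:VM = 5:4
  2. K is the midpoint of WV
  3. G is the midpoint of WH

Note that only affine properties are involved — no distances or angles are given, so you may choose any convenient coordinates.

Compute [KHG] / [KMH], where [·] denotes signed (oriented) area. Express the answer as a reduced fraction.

Work in coordinates with W = (0, 0), H = (1, 0), M = (0, 1).
1. V lies on line HM with HV:VM = 5:4 ⇒ V = (4/9, 5/9)
2. K is the midpoint of WV ⇒ K = (2/9, 5/18)
3. G is the midpoint of WH ⇒ G = (1/2, 0)
2·[KHG] = -5/36, 2·[KMH] = -1/2
[KHG]:[KMH] = -5/36:-1/2 = 5/18

[KHG]:[KMH] = 5/18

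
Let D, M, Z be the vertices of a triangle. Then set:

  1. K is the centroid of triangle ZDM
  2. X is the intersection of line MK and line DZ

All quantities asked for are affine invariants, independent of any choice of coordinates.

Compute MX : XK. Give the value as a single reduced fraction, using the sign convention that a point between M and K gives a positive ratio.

MX:XK = -3

Set D = (0, 0), M = (1, 0), Z = (0, 1); any affine frame gives the same invariant.
1. K is the centroid of triangle ZDM ⇒ K = (1/3, 1/3)
2. X is the intersection of line MK and line DZ ⇒ X = (0, 1/2)
X = M + t·(K−M) with t = 3/2, so MX:XK = t:(1−t) = 3/2:-1/2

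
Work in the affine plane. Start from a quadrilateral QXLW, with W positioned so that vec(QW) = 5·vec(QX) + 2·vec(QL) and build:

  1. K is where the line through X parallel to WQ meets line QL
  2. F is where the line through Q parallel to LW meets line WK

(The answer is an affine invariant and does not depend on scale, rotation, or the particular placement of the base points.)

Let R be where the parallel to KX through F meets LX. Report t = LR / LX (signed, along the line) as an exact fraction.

Choose coordinates Q = (0, 0), X = (1, 0), L = (0, 1), W = (5, 2).
1. K is where the line through X parallel to WQ meets line QL ⇒ K = (0, -2/5)
2. F is where the line through Q parallel to LW meets line WK ⇒ F = (10/7, 2/7)
through F parallel to KX: direction (1, 2/5); meets LX at R = (45/49, 4/49)
R = L + t·(X−L) with t = 45/49

t = 45/49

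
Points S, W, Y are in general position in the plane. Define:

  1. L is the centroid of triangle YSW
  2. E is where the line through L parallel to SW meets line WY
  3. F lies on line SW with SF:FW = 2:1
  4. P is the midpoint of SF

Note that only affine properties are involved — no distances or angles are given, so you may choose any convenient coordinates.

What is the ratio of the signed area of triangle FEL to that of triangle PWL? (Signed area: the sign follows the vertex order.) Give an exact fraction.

Work in coordinates with S = (0, 0), W = (1, 0), Y = (0, 1).
1. L is the centroid of triangle YSW ⇒ L = (1/3, 1/3)
2. E is where the line through L parallel to SW meets line WY ⇒ E = (2/3, 1/3)
3. F lies on line SW with SF:FW = 2:1 ⇒ F = (2/3, 0)
4. P is the midpoint of SF ⇒ P = (1/3, 0)
2·[FEL] = 1/9, 2·[PWL] = 2/9
[FEL]:[PWL] = 1/9:2/9 = 1/2

[FEL]:[PWL] = 1/2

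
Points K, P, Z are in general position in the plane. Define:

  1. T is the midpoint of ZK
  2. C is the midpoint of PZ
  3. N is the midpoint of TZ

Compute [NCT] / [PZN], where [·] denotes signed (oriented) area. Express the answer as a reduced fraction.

Assign K = (0, 0), P = (1, 0), Z = (0, 1) — the answer is frame-independent, so this choice is without loss of generality.
1. T is the midpoint of ZK ⇒ T = (0, 1/2)
2. C is the midpoint of PZ ⇒ C = (1/2, 1/2)
3. N is the midpoint of TZ ⇒ N = (0, 3/4)
2·[NCT] = -1/8, 2·[PZN] = 1/4
[NCT]:[PZN] = -1/8:1/4 = -1/2

[NCT]:[PZN] = -1/2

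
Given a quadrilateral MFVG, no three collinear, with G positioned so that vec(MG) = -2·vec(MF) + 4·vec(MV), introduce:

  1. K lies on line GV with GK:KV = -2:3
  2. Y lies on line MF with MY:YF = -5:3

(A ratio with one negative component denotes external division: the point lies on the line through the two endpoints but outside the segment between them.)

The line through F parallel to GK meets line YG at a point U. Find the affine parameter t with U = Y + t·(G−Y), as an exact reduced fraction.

t = 9/11

Set M = (0, 0), F = (1, 0), V = (0, 1), G = (-2, 4); any affine frame gives the same invariant.
1. K lies on line GV with GK:KV = -2:3 ⇒ K = (-6, 10)
2. Y lies on line MF with MY:YF = -5:3 ⇒ Y = (5/2, 0)
through F parallel to GK: direction (-4, 6); meets YG at U = (-13/11, 36/11)
U = Y + t·(G−Y) with t = 9/11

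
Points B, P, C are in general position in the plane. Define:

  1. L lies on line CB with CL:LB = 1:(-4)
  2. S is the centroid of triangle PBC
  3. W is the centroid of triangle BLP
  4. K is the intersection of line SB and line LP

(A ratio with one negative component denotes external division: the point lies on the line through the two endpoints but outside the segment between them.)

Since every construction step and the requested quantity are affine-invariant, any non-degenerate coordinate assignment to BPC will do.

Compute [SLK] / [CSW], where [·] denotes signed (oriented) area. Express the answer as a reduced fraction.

Work in coordinates with B = (0, 0), P = (1, 0), C = (0, 1).
1. L lies on line CB with CL:LB = 1:(-4) ⇒ L = (0, 4/3)
2. S is the centroid of triangle PBC ⇒ S = (1/3, 1/3)
3. W is the centroid of triangle BLP ⇒ W = (1/3, 4/9)
4. K is the intersection of line SB and line LP ⇒ K = (4/7, 4/7)
2·[SLK] = -20/63, 2·[CSW] = 1/27
[SLK]:[CSW] = -20/63:1/27 = -60/7

[SLK]:[CSW] = -60/7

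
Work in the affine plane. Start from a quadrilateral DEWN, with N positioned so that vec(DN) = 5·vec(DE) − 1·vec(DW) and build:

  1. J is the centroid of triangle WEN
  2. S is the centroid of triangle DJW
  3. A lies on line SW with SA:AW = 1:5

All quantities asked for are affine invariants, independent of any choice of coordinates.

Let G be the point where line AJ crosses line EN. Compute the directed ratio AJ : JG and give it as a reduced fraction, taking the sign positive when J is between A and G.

AJ:JG = 1/3

Assign D = (0, 0), E = (1, 0), W = (0, 1), N = (5, -1) — the answer is frame-independent, so this choice is without loss of generality.
1. J is the centroid of triangle WEN ⇒ J = (2, 0)
2. S is the centroid of triangle DJW ⇒ S = (2/3, 1/3)
3. A lies on line SW with SA:AW = 1:5 ⇒ A = (5/9, 4/9)
line AJ meets EN at G = (19/3, -4/3)
J = A + t·(G−A) with t = 1/4, so AJ:JG = 1/4:3/4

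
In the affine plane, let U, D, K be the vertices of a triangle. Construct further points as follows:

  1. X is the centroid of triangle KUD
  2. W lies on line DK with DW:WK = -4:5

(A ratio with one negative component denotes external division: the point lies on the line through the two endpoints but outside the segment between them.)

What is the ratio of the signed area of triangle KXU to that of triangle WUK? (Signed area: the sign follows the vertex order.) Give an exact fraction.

[KXU]:[WUK] = 1/15

Work in coordinates with U = (0, 0), D = (1, 0), K = (0, 1).
1. X is the centroid of triangle KUD ⇒ X = (1/3, 1/3)
2. W lies on line DK with DW:WK = -4:5 ⇒ W = (5, -4)
2·[KXU] = -1/3, 2·[WUK] = -5
[KXU]:[WUK] = -1/3:-5 = 1/15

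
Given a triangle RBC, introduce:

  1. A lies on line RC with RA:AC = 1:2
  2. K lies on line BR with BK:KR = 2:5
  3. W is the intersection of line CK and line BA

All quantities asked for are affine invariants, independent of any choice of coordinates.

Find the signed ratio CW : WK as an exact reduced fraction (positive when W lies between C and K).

Assign R = (0, 0), B = (1, 0), C = (0, 1) — the answer is frame-independent, so this choice is without loss of generality.
1. A lies on line RC with RA:AC = 1:2 ⇒ A = (0, 1/3)
2. K lies on line BR with BK:KR = 2:5 ⇒ K = (5/7, 0)
3. W is the intersection of line CK and line BA ⇒ W = (5/8, 1/8)
W = C + t·(K−C) with t = 7/8, so CW:WK = t:(1−t) = 7/8:1/8

CW:WK = 7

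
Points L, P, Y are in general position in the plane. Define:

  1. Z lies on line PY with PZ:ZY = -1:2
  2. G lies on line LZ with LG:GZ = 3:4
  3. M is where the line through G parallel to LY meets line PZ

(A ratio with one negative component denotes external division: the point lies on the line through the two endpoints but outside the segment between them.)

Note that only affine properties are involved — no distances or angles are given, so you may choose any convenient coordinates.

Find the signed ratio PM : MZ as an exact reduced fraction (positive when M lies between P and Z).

PM:MZ = -1/8

Work in coordinates with L = (0, 0), P = (1, 0), Y = (0, 1).
1. Z lies on line PY with PZ:ZY = -1:2 ⇒ Z = (2, -1)
2. G lies on line LZ with LG:GZ = 3:4 ⇒ G = (6/7, -3/7)
3. M is where the line through G parallel to LY meets line PZ ⇒ M = (6/7, 1/7)
M = P + t·(Z−P) with t = -1/7, so PM:MZ = t:(1−t) = -1/7:8/7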